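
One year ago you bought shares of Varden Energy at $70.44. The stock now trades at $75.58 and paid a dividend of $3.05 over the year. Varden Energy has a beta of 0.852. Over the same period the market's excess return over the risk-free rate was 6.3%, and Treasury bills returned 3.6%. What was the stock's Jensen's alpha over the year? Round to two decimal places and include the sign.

Realised HPR = (P1 + D1 − P0) / P0 = (75.58 + 3.05 − 70.44) / 70.44 = 8.19 / 70.44 = 11.6269%
CAPM required = R_f + β·MRP = 3.6% + 0.852 × 6.3% = 8.9676%
α = realised − required = 11.6269% − 8.9676% = +2.66%

+2.66%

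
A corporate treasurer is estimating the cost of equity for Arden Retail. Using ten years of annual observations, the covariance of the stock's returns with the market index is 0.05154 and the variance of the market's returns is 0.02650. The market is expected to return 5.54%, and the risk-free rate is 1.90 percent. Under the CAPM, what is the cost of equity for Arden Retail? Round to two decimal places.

8.98%

β = Cov(R_i, R_m) / Var(R_m) = 0.05154 / 0.02650 = 1.9449
MRP = 5.54% − 1.90% = 3.64%
E(R) = R_f + β × MRP = 1.90% + 1.9449 × 3.64% = 8.98%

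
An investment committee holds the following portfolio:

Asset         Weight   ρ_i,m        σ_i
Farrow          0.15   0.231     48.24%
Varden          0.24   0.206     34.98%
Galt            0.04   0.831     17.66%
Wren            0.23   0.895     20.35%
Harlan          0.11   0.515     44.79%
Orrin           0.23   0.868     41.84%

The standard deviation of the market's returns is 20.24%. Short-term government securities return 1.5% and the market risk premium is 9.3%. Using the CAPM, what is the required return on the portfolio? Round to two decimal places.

β_Farrow = 0.231 × 48.24% / 20.24% = 0.5506
β_Varden = 0.206 × 34.98% / 20.24% = 0.3560
β_Galt = 0.831 × 17.66% / 20.24% = 0.7251
β_Wren = 0.895 × 20.35% / 20.24% = 0.8999
β_Harlan = 0.515 × 44.79% / 20.24% = 1.1397
β_Orrin = 0.868 × 41.84% / 20.24% = 1.7943
β_P = Σ w_i β_i = 0.15×0.5506 + 0.24×0.3560 + 0.04×0.7251 + 0.23×0.8999 + 0.11×1.1397 + 0.23×1.7943 = 0.9421
E(R_P) = R_f + β_P × MRP = 1.5% + 0.9421 × 9.3% = 10.26%

10.26%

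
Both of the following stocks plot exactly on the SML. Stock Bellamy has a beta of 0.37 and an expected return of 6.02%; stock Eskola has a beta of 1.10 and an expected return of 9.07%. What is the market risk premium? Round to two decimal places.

4.18%

Both satisfy E(R) = R_f + β·MRP, so the slope of the SML is
MRP = (9.07% − 6.02%) / (1.10 − 0.37) = 3.05% / 0.73 = 4.1781%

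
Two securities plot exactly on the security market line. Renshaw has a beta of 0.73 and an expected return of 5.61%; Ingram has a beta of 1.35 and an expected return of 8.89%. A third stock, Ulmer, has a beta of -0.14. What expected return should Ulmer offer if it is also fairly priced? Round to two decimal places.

MRP (SML slope) = (8.89% − 5.61%) / (1.35 − 0.73) = 3.28% / 0.62 = 5.2903%
R_f (intercept) = 5.61% − 0.73 × 5.2903% = 1.7481%
E(R_Ulmer) = R_f + β × MRP = 1.7481% + -0.14 × 5.2903% = 1.01%

1.01%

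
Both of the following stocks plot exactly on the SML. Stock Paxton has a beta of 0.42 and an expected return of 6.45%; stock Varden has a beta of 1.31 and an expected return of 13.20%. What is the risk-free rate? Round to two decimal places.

Both satisfy E(R) = R_f + β·MRP, so the slope of the SML is
MRP = (13.20% − 6.45%) / (1.31 − 0.42) = 6.75% / 0.89 = 7.5843%
R_f = E(R_Paxton) − β_Paxton·MRP = 6.45% − 0.42 × 7.5843% = 3.2646%

3.26%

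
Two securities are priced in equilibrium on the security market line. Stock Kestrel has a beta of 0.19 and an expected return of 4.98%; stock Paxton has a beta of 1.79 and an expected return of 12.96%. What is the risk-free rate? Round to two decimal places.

Both satisfy E(R) = R_f + β·MRP, so the slope of the SML is
MRP = (12.96% − 4.98%) / (1.79 − 0.19) = 7.98% / 1.60 = 4.9875%
R_f = E(R_Kestrel) − β_Kestrel·MRP = 4.98% − 0.19 × 4.9875% = 4.0324%

4.03%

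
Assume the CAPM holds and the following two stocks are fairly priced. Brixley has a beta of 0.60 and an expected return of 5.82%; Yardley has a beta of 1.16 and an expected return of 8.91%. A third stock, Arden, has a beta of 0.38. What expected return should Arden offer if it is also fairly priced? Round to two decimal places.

4.61%

MRP (SML slope) = (8.91% − 5.82%) / (1.16 − 0.60) = 3.09% / 0.56 = 5.5179%
R_f (intercept) = 5.82% − 0.60 × 5.5179% = 2.5093%
E(R_Arden) = R_f + β × MRP = 2.5093% + 0.38 × 5.5179% = 4.61%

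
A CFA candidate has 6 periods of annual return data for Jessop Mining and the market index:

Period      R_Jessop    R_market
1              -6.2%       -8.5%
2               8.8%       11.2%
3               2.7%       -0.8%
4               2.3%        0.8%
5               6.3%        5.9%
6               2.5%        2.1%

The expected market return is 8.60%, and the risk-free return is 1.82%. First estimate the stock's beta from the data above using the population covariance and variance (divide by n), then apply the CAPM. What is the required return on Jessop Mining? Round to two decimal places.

6.90%

Mean R_i = (-6.2 + 8.8 + 2.7 + 2.3 + 6.3 + 2.5) / 6 = 2.7333%
Mean R_m = (-8.5 + 11.2 − 0.8 + 0.8 + 5.9 + 2.1) / 6 = 1.7833%
Σ(R_i − R̄_i)(R_m − R̄_m) = 164.1133  ⇒  Cov = 164.1133 / 6 = 27.3522
Σ(R_m − R̄_m)² = 219.1083  ⇒  Var(R_m) = 219.1083 / 6 = 36.5181
β = Cov / Var(R_m) = 27.3522 / 36.5181 = 0.7490
MRP = 8.60% − 1.82% = 6.78%
E(R) = R_f + β × MRP = 1.82% + 0.7490 × 6.78% = 6.90%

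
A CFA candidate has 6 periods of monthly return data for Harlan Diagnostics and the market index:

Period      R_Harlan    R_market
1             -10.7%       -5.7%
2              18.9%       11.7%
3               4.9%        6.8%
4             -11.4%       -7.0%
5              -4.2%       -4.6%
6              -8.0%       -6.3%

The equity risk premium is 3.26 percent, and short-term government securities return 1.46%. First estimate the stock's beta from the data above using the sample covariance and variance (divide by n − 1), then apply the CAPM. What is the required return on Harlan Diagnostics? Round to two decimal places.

Mean R_i = (-10.7 + 18.9 + 4.9 − 11.4 − 4.2 − 8.0) / 6 = -1.7500%
Mean R_m = (-5.7 + 11.7 + 6.8 − 7.0 − 4.6 − 6.3) / 6 = -0.8500%
Σ(R_i − R̄_i)(R_m − R̄_m) = 456.0350  ⇒  Cov = 456.0350 / 5 = 91.2070
Σ(R_m − R̄_m)² = 321.1350  ⇒  Var(R_m) = 321.1350 / 5 = 64.2270
β = Cov / Var(R_m) = 91.2070 / 64.2270 = 1.4201
E(R) = R_f + β × MRP = 1.46% + 1.4201 × 3.26% = 6.09%

6.09%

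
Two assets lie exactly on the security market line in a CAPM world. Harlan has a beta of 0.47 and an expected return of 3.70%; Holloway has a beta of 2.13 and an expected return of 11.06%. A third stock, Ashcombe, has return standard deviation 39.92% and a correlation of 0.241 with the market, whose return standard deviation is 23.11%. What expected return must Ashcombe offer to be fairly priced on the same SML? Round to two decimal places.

MRP = (11.06% − 3.70%) / (2.13 − 0.47) = 4.4337%
R_f = 3.70% − 0.47 × 4.4337% = 1.6162%
β_Ashcombe = ρ·σ_i/σ_m = 0.241 × 39.92 / 23.11 = 0.4163
E(R_Ashcombe) = R_f + β × MRP = 1.6162% + 0.4163 × 4.4337% = 3.46%

3.46%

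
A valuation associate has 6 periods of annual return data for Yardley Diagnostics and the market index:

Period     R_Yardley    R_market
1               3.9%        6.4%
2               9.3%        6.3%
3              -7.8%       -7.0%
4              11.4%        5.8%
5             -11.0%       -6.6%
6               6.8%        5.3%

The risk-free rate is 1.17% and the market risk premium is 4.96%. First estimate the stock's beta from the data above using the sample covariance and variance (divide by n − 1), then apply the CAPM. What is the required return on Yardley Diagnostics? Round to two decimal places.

7.81%

Mean R_i = (3.9 + 9.3 − 7.8 + 11.4 − 11.0 + 6.8) / 6 = 2.1000%
Mean R_m = (6.4 + 6.3 − 7.0 + 5.8 − 6.6 + 5.3) / 6 = 1.7000%
Σ(R_i − R̄_i)(R_m − R̄_m) = 291.4900  ⇒  Cov = 291.4900 / 5 = 58.2980
Σ(R_m − R̄_m)² = 217.6000  ⇒  Var(R_m) = 217.6000 / 5 = 43.5200
β = Cov / Var(R_m) = 58.2980 / 43.5200 = 1.3396
E(R) = R_f + β × MRP = 1.17% + 1.3396 × 4.96% = 7.81%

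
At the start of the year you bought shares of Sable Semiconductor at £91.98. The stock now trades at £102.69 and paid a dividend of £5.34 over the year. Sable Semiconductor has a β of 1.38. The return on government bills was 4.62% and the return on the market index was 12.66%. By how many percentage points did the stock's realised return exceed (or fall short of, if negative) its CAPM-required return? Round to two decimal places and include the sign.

+1.73%

Realised HPR = (P1 + D1 − P0) / P0 = (102.69 + 5.34 − 91.98) / 91.98 = 16.05 / 91.98 = 17.4494%
MRP = 12.66% − 4.62% = 8.04%
CAPM required = R_f + β·MRP = 4.62% + 1.38 × 8.04% = 15.7152%
α = realised − required = 17.4494% − 15.7152% = +1.73%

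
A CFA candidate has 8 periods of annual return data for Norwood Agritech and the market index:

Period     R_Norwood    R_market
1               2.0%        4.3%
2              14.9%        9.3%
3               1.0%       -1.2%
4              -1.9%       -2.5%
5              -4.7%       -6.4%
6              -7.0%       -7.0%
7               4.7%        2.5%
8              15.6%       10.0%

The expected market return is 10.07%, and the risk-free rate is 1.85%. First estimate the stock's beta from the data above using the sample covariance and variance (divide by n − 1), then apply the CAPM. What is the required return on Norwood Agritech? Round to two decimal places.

12.03%

Mean R_i = (2.0 + 14.9 + 1.0 − 1.9 − 4.7 − 7.0 + 4.7 + 15.6) / 8 = 3.0750%
Mean R_m = (4.3 + 9.3 − 1.2 − 2.5 − 6.4 − 7.0 + 2.5 + 10.0) / 8 = 1.1250%
Σ(R_i − R̄_i)(R_m − R̄_m) = 369.8750  ⇒  Cov = 369.8750 / 7 = 52.8393
Σ(R_m − R̄_m)² = 298.7550  ⇒  Var(R_m) = 298.7550 / 7 = 42.6793
β = Cov / Var(R_m) = 52.8393 / 42.6793 = 1.2381
MRP = 10.07% − 1.85% = 8.22%
E(R) = R_f + β × MRP = 1.85% + 1.2381 × 8.22% = 12.03%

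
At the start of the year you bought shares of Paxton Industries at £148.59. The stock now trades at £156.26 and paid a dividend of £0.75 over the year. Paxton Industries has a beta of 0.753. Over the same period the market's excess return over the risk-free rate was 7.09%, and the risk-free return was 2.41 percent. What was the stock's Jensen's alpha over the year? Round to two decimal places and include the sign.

-2.08%

Realised HPR = (P1 + D1 − P0) / P0 = (156.26 + 0.75 − 148.59) / 148.59 = 8.42 / 148.59 = 5.6666%
CAPM required = R_f + β·MRP = 2.41% + 0.753 × 7.09% = 7.74877%
α = realised − required = 5.6666% − 7.74877% = -2.08%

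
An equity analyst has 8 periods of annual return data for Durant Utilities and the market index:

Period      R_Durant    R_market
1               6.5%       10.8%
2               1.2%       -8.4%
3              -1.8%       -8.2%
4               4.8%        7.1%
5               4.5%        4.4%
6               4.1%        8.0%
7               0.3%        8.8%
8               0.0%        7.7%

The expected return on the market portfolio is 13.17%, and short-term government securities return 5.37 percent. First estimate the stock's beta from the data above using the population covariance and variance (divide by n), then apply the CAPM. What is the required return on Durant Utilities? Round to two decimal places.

7.08%

Mean R_i = (6.5 + 1.2 − 1.8 + 4.8 + 4.5 + 4.1 + 0.3 + 0.0) / 8 = 2.4500%
Mean R_m = (10.8 − 8.4 − 8.2 + 7.1 + 4.4 + 8.0 + 8.8 + 7.7) / 8 = 3.7750%
Σ(R_i − R̄_i)(R_m − R̄_m) = 90.2100  ⇒  Cov = 90.2100 / 8 = 11.2763
Σ(R_m − R̄_m)² = 410.9350  ⇒  Var(R_m) = 410.9350 / 8 = 51.3669
β = Cov / Var(R_m) = 11.2763 / 51.3669 = 0.2195
MRP = 13.17% − 5.37% = 7.80%
E(R) = R_f + β × MRP = 5.37% + 0.2195 × 7.80% = 7.08%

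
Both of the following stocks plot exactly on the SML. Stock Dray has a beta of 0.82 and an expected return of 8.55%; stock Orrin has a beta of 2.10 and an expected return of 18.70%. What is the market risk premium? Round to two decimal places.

7.93%

Both satisfy E(R) = R_f + β·MRP, so the slope of the SML is
MRP = (18.70% − 8.55%) / (2.10 − 0.82) = 10.15% / 1.28 = 7.9297%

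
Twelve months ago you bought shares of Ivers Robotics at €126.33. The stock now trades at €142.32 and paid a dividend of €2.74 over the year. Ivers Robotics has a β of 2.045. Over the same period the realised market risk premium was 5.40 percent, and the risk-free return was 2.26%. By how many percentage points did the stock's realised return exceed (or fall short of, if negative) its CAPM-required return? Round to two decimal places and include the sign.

+1.52%

Realised HPR = (P1 + D1 − P0) / P0 = (142.32 + 2.74 − 126.33) / 126.33 = 18.73 / 126.33 = 14.8262%
CAPM required = R_f + β·MRP = 2.26% + 2.045 × 5.40% = 13.30300%
α = realised − required = 14.8262% − 13.30300% = +1.52%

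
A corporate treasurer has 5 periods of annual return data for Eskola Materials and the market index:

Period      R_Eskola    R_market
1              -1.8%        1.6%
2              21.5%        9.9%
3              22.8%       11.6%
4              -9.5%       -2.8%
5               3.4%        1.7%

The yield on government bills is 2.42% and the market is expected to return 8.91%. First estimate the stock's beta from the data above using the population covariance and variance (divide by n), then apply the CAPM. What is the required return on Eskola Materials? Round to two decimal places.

17.51%

Mean R_i = (-1.8 + 21.5 + 22.8 − 9.5 + 3.4) / 5 = 7.2800%
Mean R_m = (1.6 + 9.9 + 11.6 − 2.8 + 1.7) / 5 = 4.4000%
Σ(R_i − R̄_i)(R_m − R̄_m) = 346.6700  ⇒  Cov = 346.6700 / 5 = 69.3340
Σ(R_m − R̄_m)² = 149.0600  ⇒  Var(R_m) = 149.0600 / 5 = 29.8120
β = Cov / Var(R_m) = 69.3340 / 29.8120 = 2.3257
MRP = 8.91% − 2.42% = 6.49%
E(R) = R_f + β × MRP = 2.42% + 2.3257 × 6.49% = 17.51%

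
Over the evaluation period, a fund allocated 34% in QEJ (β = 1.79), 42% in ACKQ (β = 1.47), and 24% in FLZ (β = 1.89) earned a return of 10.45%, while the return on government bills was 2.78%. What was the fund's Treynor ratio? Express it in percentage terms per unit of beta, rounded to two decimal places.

β_P = 0.34×1.79 + 0.42×1.47 + 0.24×1.89 = 1.6796
Treynor = (R_P − R_f) / β_P = (10.45% − 2.78%) / 1.6796 = 7.67% / 1.6796 = 4.57%

4.57%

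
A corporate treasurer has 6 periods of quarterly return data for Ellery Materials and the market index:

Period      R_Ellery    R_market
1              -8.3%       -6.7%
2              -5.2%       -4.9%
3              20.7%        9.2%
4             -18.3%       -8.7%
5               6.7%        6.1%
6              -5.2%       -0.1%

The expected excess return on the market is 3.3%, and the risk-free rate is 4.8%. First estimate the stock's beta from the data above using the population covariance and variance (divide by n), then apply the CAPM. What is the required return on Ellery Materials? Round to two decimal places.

10.64%

Mean R_i = (-8.3 − 5.2 + 20.7 − 18.3 + 6.7 − 5.2) / 6 = -1.6000%
Mean R_m = (-6.7 − 4.9 + 9.2 − 8.7 + 6.1 − 0.1) / 6 = -0.8500%
Σ(R_i − R̄_i)(R_m − R̄_m) = 463.9700  ⇒  Cov = 463.9700 / 6 = 77.3283
Σ(R_m − R̄_m)² = 262.1150  ⇒  Var(R_m) = 262.1150 / 6 = 43.6858
β = Cov / Var(R_m) = 77.3283 / 43.6858 = 1.7701
E(R) = R_f + β × MRP = 4.8% + 1.7701 × 3.3% = 10.64%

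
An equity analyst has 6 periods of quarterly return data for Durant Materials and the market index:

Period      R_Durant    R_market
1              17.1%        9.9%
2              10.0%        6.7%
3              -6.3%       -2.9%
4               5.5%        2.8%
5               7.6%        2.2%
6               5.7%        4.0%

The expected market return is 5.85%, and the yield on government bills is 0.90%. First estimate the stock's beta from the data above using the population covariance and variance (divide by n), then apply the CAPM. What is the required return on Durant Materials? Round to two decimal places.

Mean R_i = (17.1 + 10.0 − 6.3 + 5.5 + 7.6 + 5.7) / 6 = 6.6000%
Mean R_m = (9.9 + 6.7 − 2.9 + 2.8 + 2.2 + 4.0) / 6 = 3.7833%
Σ(R_i − R̄_i)(R_m − R̄_m) = 159.6600  ⇒  Cov = 159.6600 / 6 = 26.6100
Σ(R_m − R̄_m)² = 94.1083  ⇒  Var(R_m) = 94.1083 / 6 = 15.6847
β = Cov / Var(R_m) = 26.6100 / 15.6847 = 1.6966
MRP = 5.85% − 0.90% = 4.95%
E(R) = R_f + β × MRP = 0.90% + 1.6966 × 4.95% = 9.30%

9.30%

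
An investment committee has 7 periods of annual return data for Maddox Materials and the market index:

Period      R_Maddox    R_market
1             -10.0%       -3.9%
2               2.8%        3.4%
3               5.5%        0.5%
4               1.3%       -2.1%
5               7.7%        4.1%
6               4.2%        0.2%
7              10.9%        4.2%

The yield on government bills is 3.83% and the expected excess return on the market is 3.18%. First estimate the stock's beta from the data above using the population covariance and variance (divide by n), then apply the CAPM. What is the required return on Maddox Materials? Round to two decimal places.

Mean R_i = (-10.0 + 2.8 + 5.5 + 1.3 + 7.7 + 4.2 + 10.9) / 7 = 3.2000%
Mean R_m = (-3.9 + 3.4 + 0.5 − 2.1 + 4.1 + 0.2 + 4.2) / 7 = 0.9143%
Σ(R_i − R̄_i)(R_m − R̄_m) = 106.2500  ⇒  Cov = 106.2500 / 7 = 15.1786
Σ(R_m − R̄_m)² = 60.0686  ⇒  Var(R_m) = 60.0686 / 7 = 8.5812
β = Cov / Var(R_m) = 15.1786 / 8.5812 = 1.7688
E(R) = R_f + β × MRP = 3.83% + 1.7688 × 3.18% = 9.45%

9.45%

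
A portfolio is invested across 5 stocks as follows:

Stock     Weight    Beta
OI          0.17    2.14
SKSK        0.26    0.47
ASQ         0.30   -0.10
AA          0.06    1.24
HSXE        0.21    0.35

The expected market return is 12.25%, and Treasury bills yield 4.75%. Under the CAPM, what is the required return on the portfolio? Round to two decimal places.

9.28%

β_P = Σ w_i β_i = 0.17×2.14 + 0.26×0.47 + 0.30×-0.10 + 0.06×1.24 + 0.21×0.35 = 0.6039
MRP = 12.25% − 4.75% = 7.50%
E(R_P) = R_f + β_P × MRP = 4.75% + 0.6039 × 7.50% = 9.28%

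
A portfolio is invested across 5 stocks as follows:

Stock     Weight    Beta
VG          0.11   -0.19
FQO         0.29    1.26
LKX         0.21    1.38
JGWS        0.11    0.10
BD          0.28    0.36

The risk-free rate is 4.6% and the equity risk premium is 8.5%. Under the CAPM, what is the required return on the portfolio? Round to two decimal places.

β_P = Σ w_i β_i = 0.11×-0.19 + 0.29×1.26 + 0.21×1.38 + 0.11×0.10 + 0.28×0.36 = 0.7461
E(R_P) = R_f + β_P × MRP = 4.6% + 0.7461 × 8.5% = 10.94%

10.94%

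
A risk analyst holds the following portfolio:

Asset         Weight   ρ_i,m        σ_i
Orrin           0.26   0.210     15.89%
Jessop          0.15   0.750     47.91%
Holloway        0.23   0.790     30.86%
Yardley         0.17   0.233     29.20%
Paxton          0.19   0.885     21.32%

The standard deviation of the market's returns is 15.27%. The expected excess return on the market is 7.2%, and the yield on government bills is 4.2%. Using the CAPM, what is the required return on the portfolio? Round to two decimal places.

β_Orrin = 0.210 × 15.89% / 15.27% = 0.2185
β_Jessop = 0.750 × 47.91% / 15.27% = 2.3531
β_Holloway = 0.790 × 30.86% / 15.27% = 1.5966
β_Yardley = 0.233 × 29.20% / 15.27% = 0.4456
β_Paxton = 0.885 × 21.32% / 15.27% = 1.2356
β_P = Σ w_i β_i = 0.26×0.2185 + 0.15×2.3531 + 0.23×1.5966 + 0.17×0.4456 + 0.19×1.2356 = 1.0875
E(R_P) = R_f + β_P × MRP = 4.2% + 1.0875 × 7.2% = 12.03%

12.03%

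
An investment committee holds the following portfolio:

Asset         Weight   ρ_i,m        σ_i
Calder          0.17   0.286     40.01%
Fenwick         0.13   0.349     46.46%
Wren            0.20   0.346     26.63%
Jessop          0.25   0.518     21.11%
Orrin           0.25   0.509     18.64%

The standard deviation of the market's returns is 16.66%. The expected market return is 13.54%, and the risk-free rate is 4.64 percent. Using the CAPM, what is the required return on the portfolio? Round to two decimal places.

β_Calder = 0.286 × 40.01% / 16.66% = 0.6868
β_Fenwick = 0.349 × 46.46% / 16.66% = 0.9733
β_Wren = 0.346 × 26.63% / 16.66% = 0.5531
β_Jessop = 0.518 × 21.11% / 16.66% = 0.6564
β_Orrin = 0.509 × 18.64% / 16.66% = 0.5695
β_P = Σ w_i β_i = 0.17×0.6868 + 0.13×0.9733 + 0.20×0.5531 + 0.25×0.6564 + 0.25×0.5695 = 0.6604
MRP = 13.54% − 4.64% = 8.90%
E(R_P) = R_f + β_P × MRP = 4.64% + 0.6604 × 8.90% = 10.52%

10.52%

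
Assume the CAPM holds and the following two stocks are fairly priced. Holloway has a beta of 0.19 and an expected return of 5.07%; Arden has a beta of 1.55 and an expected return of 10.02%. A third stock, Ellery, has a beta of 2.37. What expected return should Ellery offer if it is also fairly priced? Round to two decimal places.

13.00%

MRP (SML slope) = (10.02% − 5.07%) / (1.55 − 0.19) = 4.95% / 1.36 = 3.6397%
R_f (intercept) = 5.07% − 0.19 × 3.6397% = 4.3785%
E(R_Ellery) = R_f + β × MRP = 4.3785% + 2.37 × 3.6397% = 13.00%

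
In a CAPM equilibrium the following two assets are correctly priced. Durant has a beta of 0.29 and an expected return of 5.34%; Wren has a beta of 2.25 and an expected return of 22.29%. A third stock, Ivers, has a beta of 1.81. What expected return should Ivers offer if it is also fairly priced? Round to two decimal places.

MRP (SML slope) = (22.29% − 5.34%) / (2.25 − 0.29) = 16.95% / 1.96 = 8.6480%
R_f (intercept) = 5.34% − 0.29 × 8.6480% = 2.8321%
E(R_Ivers) = R_f + β × MRP = 2.8321% + 1.81 × 8.6480% = 18.48%

18.48%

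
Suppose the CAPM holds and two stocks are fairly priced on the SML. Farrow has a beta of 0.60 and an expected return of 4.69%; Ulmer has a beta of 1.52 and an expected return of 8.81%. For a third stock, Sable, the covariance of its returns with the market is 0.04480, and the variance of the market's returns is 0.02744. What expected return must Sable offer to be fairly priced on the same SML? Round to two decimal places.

MRP = (8.81% − 4.69%) / (1.52 − 0.60) = 4.4783%
R_f = 4.69% − 0.60 × 4.4783% = 2.0030%
β_Sable = Cov / Var(R_m) = 0.04480 / 0.02744 = 1.6327
E(R_Sable) = R_f + β × MRP = 2.0030% + 1.6327 × 4.4783% = 9.31%

9.31%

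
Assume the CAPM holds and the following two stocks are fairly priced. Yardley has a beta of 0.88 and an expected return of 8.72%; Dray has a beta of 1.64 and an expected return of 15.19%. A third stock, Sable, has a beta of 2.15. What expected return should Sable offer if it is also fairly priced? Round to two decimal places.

19.53%

MRP (SML slope) = (15.19% − 8.72%) / (1.64 − 0.88) = 6.47% / 0.76 = 8.5132%
R_f (intercept) = 8.72% − 0.88 × 8.5132% = 1.2284%
E(R_Sable) = R_f + β × MRP = 1.2284% + 2.15 × 8.5132% = 19.53%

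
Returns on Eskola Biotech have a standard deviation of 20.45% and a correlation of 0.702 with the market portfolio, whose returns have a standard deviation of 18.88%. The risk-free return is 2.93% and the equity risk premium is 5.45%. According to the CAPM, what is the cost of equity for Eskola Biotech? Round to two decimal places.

7.07%

β = ρ × σ_i / σ_m = 0.702 × 20.45% / 18.88% = 0.7604
E(R) = 2.93% + 0.7604 × 5.45% = 7.07%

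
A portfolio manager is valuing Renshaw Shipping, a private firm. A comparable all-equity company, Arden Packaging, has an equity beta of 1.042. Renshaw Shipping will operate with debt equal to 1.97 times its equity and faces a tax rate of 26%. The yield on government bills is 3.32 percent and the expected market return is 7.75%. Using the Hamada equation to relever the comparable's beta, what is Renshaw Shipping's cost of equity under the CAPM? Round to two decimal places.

β_L = β_U × [1 + (1 − t)(D/E)] = 1.042 × [1 + (1 − 0.26) × 1.97]
    = 1.042 × [1 + 0.74 × 1.97] = 1.042 × 2.4578 = 2.5610
MRP = 7.75% − 3.32% = 4.43%
E(R) = R_f + β_L × MRP = 3.32% + 2.5610 × 4.43% = 14.67%

14.67%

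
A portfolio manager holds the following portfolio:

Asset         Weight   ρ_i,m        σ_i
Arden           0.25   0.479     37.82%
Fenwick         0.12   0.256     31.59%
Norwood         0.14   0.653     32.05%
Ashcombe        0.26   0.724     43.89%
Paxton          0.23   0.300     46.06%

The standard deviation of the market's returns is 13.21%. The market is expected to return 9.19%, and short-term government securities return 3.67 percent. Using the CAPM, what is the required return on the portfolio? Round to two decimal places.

11.97%

β_Arden = 0.479 × 37.82% / 13.21% = 1.3714
β_Fenwick = 0.256 × 31.59% / 13.21% = 0.6122
β_Norwood = 0.653 × 32.05% / 13.21% = 1.5843
β_Ashcombe = 0.724 × 43.89% / 13.21% = 2.4055
β_Paxton = 0.300 × 46.06% / 13.21% = 1.0460
β_P = Σ w_i β_i = 0.25×1.3714 + 0.12×0.6122 + 0.14×1.5843 + 0.26×2.4055 + 0.23×1.0460 = 1.5041
MRP = 9.19% − 3.67% = 5.52%
E(R_P) = R_f + β_P × MRP = 3.67% + 1.5041 × 5.52% = 11.97%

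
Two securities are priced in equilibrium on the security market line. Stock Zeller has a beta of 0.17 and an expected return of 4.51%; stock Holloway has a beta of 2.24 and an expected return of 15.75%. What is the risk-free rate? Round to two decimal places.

Both satisfy E(R) = R_f + β·MRP, so the slope of the SML is
MRP = (15.75% − 4.51%) / (2.24 − 0.17) = 11.24% / 2.07 = 5.4300%
R_f = E(R_Zeller) − β_Zeller·MRP = 4.51% − 0.17 × 5.4300% = 3.5869%

3.59%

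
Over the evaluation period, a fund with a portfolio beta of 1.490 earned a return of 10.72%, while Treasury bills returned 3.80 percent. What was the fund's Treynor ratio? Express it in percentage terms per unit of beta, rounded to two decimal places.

Treynor = (R_P − R_f) / β_P = (10.72% − 3.80%) / 1.4900 = 6.92% / 1.4900 = 4.64%

4.64%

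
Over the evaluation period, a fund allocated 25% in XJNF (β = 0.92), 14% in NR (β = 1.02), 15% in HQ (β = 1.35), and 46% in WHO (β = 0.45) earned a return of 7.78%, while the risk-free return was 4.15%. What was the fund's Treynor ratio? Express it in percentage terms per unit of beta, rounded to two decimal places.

4.64%

β_P = 0.25×0.92 + 0.14×1.02 + 0.15×1.35 + 0.46×0.45 = 0.7823
Treynor = (R_P − R_f) / β_P = (7.78% − 4.15%) / 0.7823 = 3.63% / 0.7823 = 4.64%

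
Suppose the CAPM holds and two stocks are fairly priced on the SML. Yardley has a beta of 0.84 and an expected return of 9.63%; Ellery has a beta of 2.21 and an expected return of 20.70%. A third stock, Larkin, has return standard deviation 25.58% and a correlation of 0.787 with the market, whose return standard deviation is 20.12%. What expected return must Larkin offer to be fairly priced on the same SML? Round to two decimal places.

10.93%

MRP = (20.70% − 9.63%) / (2.21 − 0.84) = 8.0803%
R_f = 9.63% − 0.84 × 8.0803% = 2.8425%
β_Larkin = ρ·σ_i/σ_m = 0.787 × 25.58 / 20.12 = 1.0006
E(R_Larkin) = R_f + β × MRP = 2.8425% + 1.0006 × 8.0803% = 10.93%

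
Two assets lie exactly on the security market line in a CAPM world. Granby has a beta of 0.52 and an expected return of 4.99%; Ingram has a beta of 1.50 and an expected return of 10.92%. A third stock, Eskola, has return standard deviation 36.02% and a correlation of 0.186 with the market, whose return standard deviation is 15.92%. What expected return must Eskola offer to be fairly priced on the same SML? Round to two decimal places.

4.39%

MRP = (10.92% − 4.99%) / (1.50 − 0.52) = 6.0510%
R_f = 4.99% − 0.52 × 6.0510% = 1.8435%
β_Eskola = ρ·σ_i/σ_m = 0.186 × 36.02 / 15.92 = 0.4208
E(R_Eskola) = R_f + β × MRP = 1.8435% + 0.4208 × 6.0510% = 4.39%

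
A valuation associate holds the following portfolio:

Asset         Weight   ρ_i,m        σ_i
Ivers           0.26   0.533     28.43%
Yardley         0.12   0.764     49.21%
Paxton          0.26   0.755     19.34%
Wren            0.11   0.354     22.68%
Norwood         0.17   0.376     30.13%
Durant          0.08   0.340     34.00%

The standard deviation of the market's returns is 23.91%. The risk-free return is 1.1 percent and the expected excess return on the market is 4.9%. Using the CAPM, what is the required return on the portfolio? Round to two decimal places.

β_Ivers = 0.533 × 28.43% / 23.91% = 0.6338
β_Yardley = 0.764 × 49.21% / 23.91% = 1.5724
β_Paxton = 0.755 × 19.34% / 23.91% = 0.6107
β_Wren = 0.354 × 22.68% / 23.91% = 0.3358
β_Norwood = 0.376 × 30.13% / 23.91% = 0.4738
β_Durant = 0.340 × 34.00% / 23.91% = 0.4835
β_P = Σ w_i β_i = 0.26×0.6338 + 0.12×1.5724 + 0.26×0.6107 + 0.11×0.3358 + 0.17×0.4738 + 0.08×0.4835 = 0.6684
E(R_P) = R_f + β_P × MRP = 1.1% + 0.6684 × 4.9% = 4.38%

4.38%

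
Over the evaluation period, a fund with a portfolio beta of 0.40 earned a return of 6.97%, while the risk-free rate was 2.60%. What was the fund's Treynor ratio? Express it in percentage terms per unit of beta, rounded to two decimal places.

Treynor = (R_P − R_f) / β_P = (6.97% − 2.60%) / 0.4000 = 4.37% / 0.4000 = 10.93%

10.93%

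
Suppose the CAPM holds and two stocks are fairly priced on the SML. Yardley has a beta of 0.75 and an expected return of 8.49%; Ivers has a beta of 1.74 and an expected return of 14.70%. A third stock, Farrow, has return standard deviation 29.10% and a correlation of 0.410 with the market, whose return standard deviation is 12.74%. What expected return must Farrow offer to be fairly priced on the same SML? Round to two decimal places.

MRP = (14.70% − 8.49%) / (1.74 − 0.75) = 6.2727%
R_f = 8.49% − 0.75 × 6.2727% = 3.7855%
β_Farrow = ρ·σ_i/σ_m = 0.410 × 29.10 / 12.74 = 0.9365
E(R_Farrow) = R_f + β × MRP = 3.7855% + 0.9365 × 6.2727% = 9.66%

9.66%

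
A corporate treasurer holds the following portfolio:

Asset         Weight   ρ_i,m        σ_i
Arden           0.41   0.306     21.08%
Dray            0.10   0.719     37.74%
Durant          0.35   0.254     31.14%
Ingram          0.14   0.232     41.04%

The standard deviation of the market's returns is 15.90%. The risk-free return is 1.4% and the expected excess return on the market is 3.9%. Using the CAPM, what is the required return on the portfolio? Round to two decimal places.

3.72%

β_Arden = 0.306 × 21.08% / 15.90% = 0.4057
β_Dray = 0.719 × 37.74% / 15.90% = 1.7066
β_Durant = 0.254 × 31.14% / 15.90% = 0.4975
β_Ingram = 0.232 × 41.04% / 15.90% = 0.5988
β_P = Σ w_i β_i = 0.41×0.4057 + 0.10×1.7066 + 0.35×0.4975 + 0.14×0.5988 = 0.5950
E(R_P) = R_f + β_P × MRP = 1.4% + 0.5950 × 3.9% = 3.72%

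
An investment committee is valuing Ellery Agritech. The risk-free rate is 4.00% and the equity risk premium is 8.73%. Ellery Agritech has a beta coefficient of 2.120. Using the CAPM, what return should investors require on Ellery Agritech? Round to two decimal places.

22.51%

E(R) = R_f + β × MRP = 4.00% + 2.120 × 8.73% = 22.51%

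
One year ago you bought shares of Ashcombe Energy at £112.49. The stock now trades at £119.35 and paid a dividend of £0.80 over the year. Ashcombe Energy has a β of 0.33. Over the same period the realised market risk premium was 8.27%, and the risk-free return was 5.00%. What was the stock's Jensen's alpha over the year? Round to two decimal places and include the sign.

-0.92%

Realised HPR = (P1 + D1 − P0) / P0 = (119.35 + 0.80 − 112.49) / 112.49 = 7.66 / 112.49 = 6.8095%
CAPM required = R_f + β·MRP = 5.00% + 0.33 × 8.27% = 7.7291%
α = realised − required = 6.8095% − 7.7291% = -0.92%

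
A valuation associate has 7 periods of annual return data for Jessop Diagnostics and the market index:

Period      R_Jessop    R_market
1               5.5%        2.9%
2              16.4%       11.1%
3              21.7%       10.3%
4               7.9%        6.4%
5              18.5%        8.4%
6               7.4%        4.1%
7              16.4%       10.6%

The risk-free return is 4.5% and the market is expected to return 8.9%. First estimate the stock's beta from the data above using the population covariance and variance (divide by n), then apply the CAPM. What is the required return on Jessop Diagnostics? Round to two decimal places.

12.01%

Mean R_i = (5.5 + 16.4 + 21.7 + 7.9 + 18.5 + 7.4 + 16.4) / 7 = 13.4000%
Mean R_m = (2.9 + 11.1 + 10.3 + 6.4 + 8.4 + 4.1 + 10.6) / 7 = 7.6857%
Σ(R_i − R̄_i)(R_m − R̄_m) = 110.7200  ⇒  Cov = 110.7200 / 7 = 15.8171
Σ(R_m − R̄_m)² = 64.9086  ⇒  Var(R_m) = 64.9086 / 7 = 9.2727
β = Cov / Var(R_m) = 15.8171 / 9.2727 = 1.7058
MRP = 8.9% − 4.5% = 4.40%
E(R) = R_f + β × MRP = 4.5% + 1.7058 × 4.4% = 12.01%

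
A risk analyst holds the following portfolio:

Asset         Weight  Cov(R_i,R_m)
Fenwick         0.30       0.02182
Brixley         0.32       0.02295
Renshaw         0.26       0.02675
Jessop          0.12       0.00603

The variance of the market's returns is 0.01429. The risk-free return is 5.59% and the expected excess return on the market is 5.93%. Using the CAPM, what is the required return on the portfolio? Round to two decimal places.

14.54%

β_Fenwick = 0.02182 / 0.01429 = 1.5269
β_Brixley = 0.02295 / 0.01429 = 1.6060
β_Renshaw = 0.02675 / 0.01429 = 1.8719
β_Jessop = 0.00603 / 0.01429 = 0.4220
β_P = Σ w_i β_i = 0.30×1.5269 + 0.32×1.6060 + 0.26×1.8719 + 0.12×0.4220 = 1.5093
E(R_P) = R_f + β_P × MRP = 5.59% + 1.5093 × 5.93% = 14.54%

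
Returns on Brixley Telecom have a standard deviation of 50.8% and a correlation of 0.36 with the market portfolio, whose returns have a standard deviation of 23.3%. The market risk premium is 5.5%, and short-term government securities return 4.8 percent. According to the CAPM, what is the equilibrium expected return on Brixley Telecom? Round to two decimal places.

9.12%

β = ρ × σ_i / σ_m = 0.36 × 50.8% / 23.3% = 0.7849
E(R) = 4.8% + 0.7849 × 5.5% = 9.12%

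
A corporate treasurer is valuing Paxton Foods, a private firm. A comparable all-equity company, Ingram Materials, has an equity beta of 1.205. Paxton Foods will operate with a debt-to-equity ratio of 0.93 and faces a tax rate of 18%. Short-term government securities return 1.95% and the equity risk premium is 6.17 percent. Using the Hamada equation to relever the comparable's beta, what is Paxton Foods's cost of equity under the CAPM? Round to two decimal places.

β_L = β_U × [1 + (1 − t)(D/E)] = 1.205 × [1 + (1 − 0.18) × 0.93]
    = 1.205 × [1 + 0.82 × 0.93] = 1.205 × 1.7626 = 2.1239
E(R) = R_f + β_L × MRP = 1.95% + 2.1239 × 6.17% = 15.05%

15.05%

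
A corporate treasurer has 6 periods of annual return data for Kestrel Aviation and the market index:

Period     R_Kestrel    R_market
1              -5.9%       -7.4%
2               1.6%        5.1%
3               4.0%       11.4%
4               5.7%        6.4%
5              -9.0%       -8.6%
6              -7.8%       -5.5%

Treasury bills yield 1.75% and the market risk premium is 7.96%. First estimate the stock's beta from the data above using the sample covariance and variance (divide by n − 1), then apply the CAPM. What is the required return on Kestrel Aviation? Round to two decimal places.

7.50%

Mean R_i = (-5.9 + 1.6 + 4.0 + 5.7 − 9.0 − 7.8) / 6 = -1.9000%
Mean R_m = (-7.4 + 5.1 + 11.4 + 6.4 − 8.6 − 5.5) / 6 = 0.2333%
Σ(R_i − R̄_i)(R_m − R̄_m) = 256.8600  ⇒  Cov = 256.8600 / 5 = 51.3720
Σ(R_m − R̄_m)² = 355.5733  ⇒  Var(R_m) = 355.5733 / 5 = 71.1147
β = Cov / Var(R_m) = 51.3720 / 71.1147 = 0.7224
E(R) = R_f + β × MRP = 1.75% + 0.7224 × 7.96% = 7.50%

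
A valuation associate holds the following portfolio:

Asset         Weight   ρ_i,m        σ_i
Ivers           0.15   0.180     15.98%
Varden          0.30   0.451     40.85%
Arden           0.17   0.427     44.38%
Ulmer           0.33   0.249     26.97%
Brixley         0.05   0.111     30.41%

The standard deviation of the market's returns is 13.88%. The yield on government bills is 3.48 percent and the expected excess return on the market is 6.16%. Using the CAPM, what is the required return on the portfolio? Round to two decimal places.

8.61%

β_Ivers = 0.180 × 15.98% / 13.88% = 0.2072
β_Varden = 0.451 × 40.85% / 13.88% = 1.3273
β_Arden = 0.427 × 44.38% / 13.88% = 1.3653
β_Ulmer = 0.249 × 26.97% / 13.88% = 0.4838
β_Brixley = 0.111 × 30.41% / 13.88% = 0.2432
β_P = Σ w_i β_i = 0.15×0.2072 + 0.30×1.3273 + 0.17×1.3653 + 0.33×0.4838 + 0.05×0.2432 = 0.8332
E(R_P) = R_f + β_P × MRP = 3.48% + 0.8332 × 6.16% = 8.61%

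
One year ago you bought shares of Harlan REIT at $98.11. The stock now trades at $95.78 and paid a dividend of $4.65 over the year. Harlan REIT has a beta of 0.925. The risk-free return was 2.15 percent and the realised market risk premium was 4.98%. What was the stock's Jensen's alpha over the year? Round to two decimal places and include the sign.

Realised HPR = (P1 + D1 − P0) / P0 = (95.78 + 4.65 − 98.11) / 98.11 = 2.32 / 98.11 = 2.3647%
CAPM required = R_f + β·MRP = 2.15% + 0.925 × 4.98% = 6.75650%
α = realised − required = 2.3647% − 6.75650% = -4.39%

-4.39%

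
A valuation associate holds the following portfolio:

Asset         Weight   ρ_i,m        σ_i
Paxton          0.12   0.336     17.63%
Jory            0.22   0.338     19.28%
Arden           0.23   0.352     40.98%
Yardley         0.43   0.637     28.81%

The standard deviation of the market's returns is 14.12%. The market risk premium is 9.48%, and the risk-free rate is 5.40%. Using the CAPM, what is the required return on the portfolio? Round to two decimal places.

14.37%

β_Paxton = 0.336 × 17.63% / 14.12% = 0.4195
β_Jory = 0.338 × 19.28% / 14.12% = 0.4615
β_Arden = 0.352 × 40.98% / 14.12% = 1.0216
β_Yardley = 0.637 × 28.81% / 14.12% = 1.2997
β_P = Σ w_i β_i = 0.12×0.4195 + 0.22×0.4615 + 0.23×1.0216 + 0.43×1.2997 = 0.9457
E(R_P) = R_f + β_P × MRP = 5.40% + 0.9457 × 9.48% = 14.37%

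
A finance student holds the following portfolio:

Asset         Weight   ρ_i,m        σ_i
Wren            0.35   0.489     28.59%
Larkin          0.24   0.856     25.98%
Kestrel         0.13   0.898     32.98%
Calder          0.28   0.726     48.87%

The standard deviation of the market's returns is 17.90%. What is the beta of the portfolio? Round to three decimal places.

1.342

β_Wren = 0.489 × 28.59% / 17.90% = 0.7810
β_Larkin = 0.856 × 25.98% / 17.90% = 1.2424
β_Kestrel = 0.898 × 32.98% / 17.90% = 1.6545
β_Calder = 0.726 × 48.87% / 17.90% = 1.9821
β_P = Σ w_i β_i = 0.35×0.7810 + 0.24×1.2424 + 0.13×1.6545 + 0.28×1.9821 = 1.3416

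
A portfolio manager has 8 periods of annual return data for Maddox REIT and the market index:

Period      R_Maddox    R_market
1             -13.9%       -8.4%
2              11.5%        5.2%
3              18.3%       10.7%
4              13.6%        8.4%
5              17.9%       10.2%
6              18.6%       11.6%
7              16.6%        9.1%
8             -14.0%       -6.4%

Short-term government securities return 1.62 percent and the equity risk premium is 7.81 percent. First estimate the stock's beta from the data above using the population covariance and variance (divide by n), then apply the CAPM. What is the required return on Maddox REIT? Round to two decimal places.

15.42%

Mean R_i = (-13.9 + 11.5 + 18.3 + 13.6 + 17.9 + 18.6 + 16.6 − 14.0) / 8 = 8.5750%
Mean R_m = (-8.4 + 5.2 + 10.7 + 8.4 + 10.2 + 11.6 + 9.1 − 6.4) / 8 = 5.0500%
Σ(R_i − R̄_i)(R_m − R̄_m) = 779.1800  ⇒  Cov = 779.1800 / 8 = 97.3975
Σ(R_m − R̄_m)² = 441.0000  ⇒  Var(R_m) = 441.0000 / 8 = 55.1250
β = Cov / Var(R_m) = 97.3975 / 55.1250 = 1.7668
E(R) = R_f + β × MRP = 1.62% + 1.7668 × 7.81% = 15.42%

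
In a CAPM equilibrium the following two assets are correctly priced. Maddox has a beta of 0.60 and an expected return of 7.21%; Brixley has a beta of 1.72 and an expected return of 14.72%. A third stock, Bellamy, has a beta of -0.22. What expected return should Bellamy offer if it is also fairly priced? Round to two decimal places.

1.71%

MRP (SML slope) = (14.72% − 7.21%) / (1.72 − 0.60) = 7.51% / 1.12 = 6.7054%
R_f (intercept) = 7.21% − 0.60 × 6.7054% = 3.1868%
E(R_Bellamy) = R_f + β × MRP = 3.1868% + -0.22 × 6.7054% = 1.71%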